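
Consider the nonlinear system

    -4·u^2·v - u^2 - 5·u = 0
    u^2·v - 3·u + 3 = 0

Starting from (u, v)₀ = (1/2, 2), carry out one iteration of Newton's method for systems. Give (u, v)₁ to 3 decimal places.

(0.681, -5.278)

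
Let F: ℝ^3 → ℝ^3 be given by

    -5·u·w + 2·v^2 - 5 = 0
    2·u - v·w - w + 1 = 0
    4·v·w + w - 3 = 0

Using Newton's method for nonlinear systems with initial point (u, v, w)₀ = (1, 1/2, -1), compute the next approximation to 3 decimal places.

At (1, 1/2, -1): F = (0.500, 4.500, -6.000).
Jacobian J = [[-5·w, 4·v, -5·u], [2, -w, -v - 1], [0, 4·w, 4·v + 1]].
At the point, J = [[5.000, 2.000, -5.000], [2.000, 1.000, -1.500], [0.000, -4.000, 3.000]] (det J = 13.000).
Solving J·Δ = −F gives Δ = (-3.808, -6.115, -6.154).
Then the next iterate is (u, v, w)₁ = (-2.808, -5.615, -7.154).

(-2.808, -5.615, -7.154)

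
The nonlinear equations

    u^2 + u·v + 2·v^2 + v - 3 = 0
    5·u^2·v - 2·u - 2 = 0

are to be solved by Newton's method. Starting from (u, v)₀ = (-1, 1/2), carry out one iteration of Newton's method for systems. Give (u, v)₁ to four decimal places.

(0.9231, 2.6923)

At (-1, 1/2): F = (-1.5000, 2.5000).
Jacobian J = [[2·u + v, u + 4·v + 1], [10·u·v - 2, 5·u^2]].
At the point, J = [[-1.5000, 2.0000], [-7.0000, 5.0000]] (det J = 6.5000).
Solving J·Δ = −F gives Δ = (1.9231, 2.1923).
Then the next iterate is (u, v)₁ = (0.9231, 2.6923).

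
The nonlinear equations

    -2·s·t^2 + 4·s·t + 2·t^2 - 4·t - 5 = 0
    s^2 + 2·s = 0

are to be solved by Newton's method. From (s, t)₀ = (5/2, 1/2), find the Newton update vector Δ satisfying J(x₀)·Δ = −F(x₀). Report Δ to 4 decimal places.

At (5/2, 1/2): F = (-2.7500, 11.2500).
Jacobian J = [[-2·t^2 + 4·t, -4·s·t + 4·s + 4·t - 4], [2·s + 2, 0]].
At the point, J = [[1.5000, 3.0000], [7.0000, 0.0000]] (det J = -21.0000).
Solving J·Δ = −F gives Δ = (-1.6071, 1.7202).

(-1.6071, 1.7202)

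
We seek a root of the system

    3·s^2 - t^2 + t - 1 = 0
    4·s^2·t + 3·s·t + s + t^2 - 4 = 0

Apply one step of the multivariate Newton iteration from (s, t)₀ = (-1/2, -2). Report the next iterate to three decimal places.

(16.583, 9.500)

At (-1/2, -2): F = (-6.250, 0.500).
Jacobian J = [[6·s, -2·t + 1], [8·s·t + 3·t + 1, 4·s^2 + 3·s + 2·t]].
At the point, J = [[-3.000, 5.000], [3.000, -4.500]] (det J = -1.500).
Solving J·Δ = −F gives Δ = (17.083, 11.500).
Then the next iterate is (s, t)₁ = (16.583, 9.500).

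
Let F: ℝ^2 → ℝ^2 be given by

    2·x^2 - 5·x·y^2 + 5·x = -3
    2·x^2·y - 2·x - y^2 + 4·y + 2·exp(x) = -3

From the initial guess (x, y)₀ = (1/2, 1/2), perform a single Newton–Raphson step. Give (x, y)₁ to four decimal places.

(-0.9325, -0.6447)

At (1/2, 1/2): F = (5.3750, 7.297443).
Jacobian J = [[4·x - 5·y^2 + 5, -10·x·y], [4·x·y + 2·exp(x) - 2, 2·x^2 - 2·y + 4]].
At the point, J = [[5.7500, -2.5000], [2.297443, 3.5000]] (det J = 25.868606).
Solving J·Δ = −F gives Δ = (-1.4325, -1.1447).
Then the next iterate is (x, y)₁ = (-0.9325, -0.6447).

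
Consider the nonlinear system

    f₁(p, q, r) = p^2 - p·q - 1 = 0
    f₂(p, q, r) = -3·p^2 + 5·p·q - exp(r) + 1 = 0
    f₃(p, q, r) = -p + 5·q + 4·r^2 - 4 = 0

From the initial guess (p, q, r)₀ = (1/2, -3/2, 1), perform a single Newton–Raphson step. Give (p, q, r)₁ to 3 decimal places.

(1.380, 2.900, -0.640)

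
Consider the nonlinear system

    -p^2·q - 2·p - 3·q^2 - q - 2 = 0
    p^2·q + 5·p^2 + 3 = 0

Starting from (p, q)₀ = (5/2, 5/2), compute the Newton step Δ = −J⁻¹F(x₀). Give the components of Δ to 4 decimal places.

(-1.1234, -1.2398)

At (5/2, 5/2): F = (-43.8750, 49.8750).
Jacobian J = [[-2·p·q - 2, -p^2 - 6·q - 1], [2·p·q + 10·p, p^2]].
At the point, J = [[-14.5000, -22.2500], [37.5000, 6.2500]] (det J = 743.7500).
Solving J·Δ = −F gives Δ = (-1.1234, -1.2398).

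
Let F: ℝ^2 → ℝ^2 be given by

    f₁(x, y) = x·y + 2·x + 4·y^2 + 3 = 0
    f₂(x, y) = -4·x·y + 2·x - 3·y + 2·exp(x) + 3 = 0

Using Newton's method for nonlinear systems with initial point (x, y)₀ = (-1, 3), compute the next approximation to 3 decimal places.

At (-1, 3): F = (34.000, 4.73576).
Jacobian J = [[y + 2, x + 8·y], [-4·y + 2·exp(x) + 2, -4·x - 3]].
At the point, J = [[5.000, 23.000], [-9.26424, 1.000]] (det J = 218.07755).
Solving J·Δ = −F gives Δ = (0.344, -1.553).
Then the next iterate is (x, y)₁ = (-0.656, 1.447).

(-0.656, 1.447)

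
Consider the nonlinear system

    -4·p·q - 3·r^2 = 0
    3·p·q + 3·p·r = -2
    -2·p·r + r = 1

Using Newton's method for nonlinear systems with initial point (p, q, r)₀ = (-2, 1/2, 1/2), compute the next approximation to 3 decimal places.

At (-2, 1/2, 1/2): F = (3.250, -4.000, 1.500).
Jacobian J = [[-4·q, -4·p, -6·r], [3·q + 3·r, 3·p, 3·p], [-2·r, 0, -2·p + 1]].
At the point, J = [[-2.000, 8.000, -3.000], [3.000, -6.000, -6.000], [-1.000, 0.000, 5.000]] (det J = 6.000).
Solving J·Δ = −F gives Δ = (6.083, 1.458, 0.917).
Then the next iterate is (p, q, r)₁ = (4.083, 1.958, 1.417).

(4.083, 1.958, 1.417)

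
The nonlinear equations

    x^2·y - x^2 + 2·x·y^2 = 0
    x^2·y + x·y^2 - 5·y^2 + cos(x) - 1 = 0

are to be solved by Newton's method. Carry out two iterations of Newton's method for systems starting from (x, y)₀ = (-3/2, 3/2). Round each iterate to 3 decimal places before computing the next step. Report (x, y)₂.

At (-3/2, 3/2): F = (-5.625, -12.17926).
Jacobian J = [[2·x·y - 2·x + 2·y^2, x^2 + 4·x·y], [2·x·y + y^2 - sin(x), x^2 + 2·x·y - 10·y]].
At the point, J = [[3.000, -6.750], [-1.25251, -17.250]] (det J = -60.20441).
Solving J·Δ = −F gives Δ = (0.246, -0.724).
Then the next iterate is (x, y)₁ = (-1.254, 0.776).
Round to (-1.254, 0.776) and repeat: F = (-1.86250, -3.23421), J = [[1.76614, -2.31990], [-0.39379, -8.13369]].
Δ = (0.500, -0.422), so (x, y)₂ = (-0.754, 0.354).

(-0.754, 0.354)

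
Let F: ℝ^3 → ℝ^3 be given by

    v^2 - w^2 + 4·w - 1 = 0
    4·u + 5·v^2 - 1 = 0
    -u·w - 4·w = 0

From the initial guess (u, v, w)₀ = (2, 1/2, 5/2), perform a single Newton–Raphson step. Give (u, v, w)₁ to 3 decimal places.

(12.043, -9.185, -4.185)

At (2, 1/2, 5/2): F = (3.000, 8.250, -15.000).
Jacobian J = [[0, 2·v, -2·w + 4], [4, 10·v, 0], [-w, 0, -u - 4]].
At the point, J = [[0.000, 1.000, -1.000], [4.000, 5.000, 0.000], [-2.500, 0.000, -6.000]] (det J = 11.500).
Solving J·Δ = −F gives Δ = (10.043, -9.685, -6.685).
Then the next iterate is (u, v, w)₁ = (12.043, -9.185, -4.185).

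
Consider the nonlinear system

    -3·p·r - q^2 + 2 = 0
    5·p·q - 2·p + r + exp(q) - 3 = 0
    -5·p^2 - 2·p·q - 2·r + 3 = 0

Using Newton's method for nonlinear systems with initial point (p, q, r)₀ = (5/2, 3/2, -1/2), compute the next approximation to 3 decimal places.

(1.319, 0.989, -0.065)

At (5/2, 3/2, -1/2): F = (3.500, 14.73169, -34.750).
Jacobian J = [[-3·r, -2·q, -3·p], [5·q - 2, 5·p + exp(q), 1], [-10·p - 2·q, -2·p, -2]].
At the point, J = [[1.500, -3.000, -7.500], [5.500, 16.98169, 1.000], [-28.000, -5.000, -2.000]] (det J = -3352.34977).
Solving J·Δ = −F gives Δ = (-1.181, -0.511, 0.435).
Then the next iterate is (p, q, r)₁ = (1.319, 0.989, -0.065).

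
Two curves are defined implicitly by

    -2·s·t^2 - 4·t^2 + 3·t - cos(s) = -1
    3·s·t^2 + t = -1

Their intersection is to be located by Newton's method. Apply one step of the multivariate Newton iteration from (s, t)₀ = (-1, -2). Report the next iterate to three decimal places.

(-1.134, -0.877)

At (-1, -2): F = (-13.54030, -13.000).
Jacobian J = [[-2·t^2 + sin(s), -4·s·t - 8·t + 3], [3·t^2, 6·s·t + 1]].
At the point, J = [[-8.84147, 11.000], [12.000, 13.000]] (det J = -246.93912).
Solving J·Δ = −F gives Δ = (-0.134, 1.123).
Then the next iterate is (s, t)₁ = (-1.134, -0.877).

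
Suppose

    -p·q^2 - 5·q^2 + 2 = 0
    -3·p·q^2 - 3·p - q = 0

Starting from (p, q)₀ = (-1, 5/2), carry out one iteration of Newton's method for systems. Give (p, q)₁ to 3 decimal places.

(-0.879, 1.312)

At (-1, 5/2): F = (-23.000, 19.250).
Jacobian J = [[-q^2, -2·p·q - 10·q], [-3·q^2 - 3, -6·p·q - 1]].
At the point, J = [[-6.250, -20.000], [-21.750, 14.000]] (det J = -522.500).
Solving J·Δ = −F gives Δ = (0.121, -1.188).
Then the next iterate is (p, q)₁ = (-0.879, 1.312).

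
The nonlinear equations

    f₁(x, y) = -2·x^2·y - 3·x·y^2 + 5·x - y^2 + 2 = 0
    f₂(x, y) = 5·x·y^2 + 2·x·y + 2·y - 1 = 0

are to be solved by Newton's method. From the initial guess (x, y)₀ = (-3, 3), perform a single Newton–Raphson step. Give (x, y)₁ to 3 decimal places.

(-1.605, 2.182)

At (-3, 3): F = (5.000, -148.000).
Jacobian J = [[-4·x·y - 3·y^2 + 5, -2·x^2 - 6·x·y - 2·y], [5·y^2 + 2·y, 10·x·y + 2·x + 2]].
At the point, J = [[14.000, 30.000], [51.000, -94.000]] (det J = -2846.000).
Solving J·Δ = −F gives Δ = (1.395, -0.818).
Then the next iterate is (x, y)₁ = (-1.605, 2.182).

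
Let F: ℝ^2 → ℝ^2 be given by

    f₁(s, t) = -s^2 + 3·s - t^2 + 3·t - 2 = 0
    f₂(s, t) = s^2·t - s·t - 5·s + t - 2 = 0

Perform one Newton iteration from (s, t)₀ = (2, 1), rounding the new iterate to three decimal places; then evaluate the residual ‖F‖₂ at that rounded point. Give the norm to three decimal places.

3755.724

At (2, 1): F = (2.000, -9.000).
Jacobian J = [[-2·s + 3, -2·t + 3], [2·s·t - t - 5, s^2 - s + 1]].
At the point, J = [[-1.000, 1.000], [-2.000, 3.000]] (det J = -1.000).
Solving J·Δ = −F gives Δ = (15.000, 13.000).
Then the next iterate is (s, t)₁ = (17.000, 14.000).
Re-evaluating at (17.000, 14.000): F = (-394.000, 3735.000), so ‖F‖₂ = 3755.724.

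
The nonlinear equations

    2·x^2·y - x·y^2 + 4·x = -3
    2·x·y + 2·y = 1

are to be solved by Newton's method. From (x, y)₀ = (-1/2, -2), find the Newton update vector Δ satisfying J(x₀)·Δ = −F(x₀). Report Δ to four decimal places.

(-1.2500, -2.0000)

At (-1/2, -2): F = (2.0000, -3.0000).
Jacobian J = [[4·x·y - y^2 + 4, 2·x^2 - 2·x·y], [2·y, 2·x + 2]].
At the point, J = [[4.0000, -1.5000], [-4.0000, 1.0000]] (det J = -2.0000).
Solving J·Δ = −F gives Δ = (-1.2500, -2.0000).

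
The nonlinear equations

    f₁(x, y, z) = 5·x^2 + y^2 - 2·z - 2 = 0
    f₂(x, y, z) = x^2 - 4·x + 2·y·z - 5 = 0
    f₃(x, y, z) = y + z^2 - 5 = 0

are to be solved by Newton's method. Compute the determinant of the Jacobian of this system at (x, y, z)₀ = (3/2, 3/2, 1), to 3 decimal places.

23.000

J = [[10·x, 2·y, -2], [2·x - 4, 2·z, 2·y], [0, 1, 2·z]].
At the point, J = [[15.000, 3.000, -2.000], [-1.000, 2.000, 3.000], [0.000, 1.000, 2.000]].
det J = 23.000.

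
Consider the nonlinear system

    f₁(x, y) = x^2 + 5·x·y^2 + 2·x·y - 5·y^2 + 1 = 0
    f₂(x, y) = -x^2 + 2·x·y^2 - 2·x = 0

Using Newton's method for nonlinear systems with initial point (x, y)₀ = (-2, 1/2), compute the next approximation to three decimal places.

At (-2, 1/2): F = (-0.750, -1.000).
Jacobian J = [[2·x + 5·y^2 + 2·y, 10·x·y + 2·x - 10·y], [-2·x + 2·y^2 - 2, 4·x·y]].
At the point, J = [[-1.750, -19.000], [2.500, -4.000]] (det J = 54.500).
Solving J·Δ = −F gives Δ = (0.294, -0.067).
Then the next iterate is (x, y)₁ = (-1.706, 0.433).

(-1.706, 0.433)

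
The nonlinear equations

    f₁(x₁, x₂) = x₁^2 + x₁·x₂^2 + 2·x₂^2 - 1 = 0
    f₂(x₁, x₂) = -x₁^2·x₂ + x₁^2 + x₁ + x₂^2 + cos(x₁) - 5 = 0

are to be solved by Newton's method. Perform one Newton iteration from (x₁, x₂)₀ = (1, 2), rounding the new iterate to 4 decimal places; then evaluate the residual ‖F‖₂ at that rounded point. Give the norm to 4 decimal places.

3.9295

At (1, 2): F = (12.0000, -0.459698).
Jacobian J = [[2·x₁ + x₂^2, 2·x₁·x₂ + 4·x₂], [-2·x₁·x₂ + 2·x₁ - sin(x₁) + 1, -x₁^2 + 2·x₂]].
At the point, J = [[6.0000, 12.0000], [-1.841471, 3.0000]] (det J = 40.097652).
Solving J·Δ = −F gives Δ = (-1.0354, -0.4823).
Then the next iterate is (x₁, x₂)₁ = (-0.0354, 1.5177).
Re-evaluating at (-0.0354, 1.5177): F = (3.526539, -1.733262), so ‖F‖₂ = 3.9295.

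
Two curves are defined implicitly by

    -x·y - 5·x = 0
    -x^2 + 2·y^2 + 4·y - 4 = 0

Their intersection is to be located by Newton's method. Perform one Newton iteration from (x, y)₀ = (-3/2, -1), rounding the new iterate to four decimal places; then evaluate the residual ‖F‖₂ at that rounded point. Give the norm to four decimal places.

17.2893

At (-3/2, -1): F = (6.0000, -8.2500).
Jacobian J = [[-y - 5, -x], [-2·x, 4·y + 4]].
At the point, J = [[-4.0000, 1.5000], [3.0000, 0.0000]] (det J = -4.5000).
Solving J·Δ = −F gives Δ = (2.7500, 3.3333).
Then the next iterate is (x, y)₁ = (1.2500, 2.3333).
Re-evaluating at (1.2500, 2.3333): F = (-9.166625, 14.659278), so ‖F‖₂ = 17.2893.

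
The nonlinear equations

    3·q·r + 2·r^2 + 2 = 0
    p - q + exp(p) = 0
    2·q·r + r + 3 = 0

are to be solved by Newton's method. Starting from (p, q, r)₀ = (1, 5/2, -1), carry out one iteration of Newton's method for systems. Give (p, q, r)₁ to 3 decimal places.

At (1, 5/2, -1): F = (-3.500, 1.21828, -3.000).
Jacobian J = [[0, 3·r, 3·q + 4·r], [exp(p) + 1, -1, 0], [0, 2·r, 2·q + 1]].
At the point, J = [[0.000, -3.000, 3.500], [3.71828, -1.000, 0.000], [0.000, -2.000, 6.000]] (det J = 40.90110).
Solving J·Δ = −F gives Δ = (-0.584, -0.955, 0.182).
Then the next iterate is (p, q, r)₁ = (0.416, 1.545, -0.818).

(0.416, 1.545, -0.818)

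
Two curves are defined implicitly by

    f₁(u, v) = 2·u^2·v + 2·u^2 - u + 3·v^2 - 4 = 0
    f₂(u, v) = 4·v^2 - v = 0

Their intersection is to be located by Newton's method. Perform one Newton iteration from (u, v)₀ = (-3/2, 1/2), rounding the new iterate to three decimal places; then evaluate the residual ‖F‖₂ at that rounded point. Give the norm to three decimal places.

0.839

At (-3/2, 1/2): F = (5.000, 0.500).
Jacobian J = [[4·u·v + 4·u - 1, 2·u^2 + 6·v], [0, 8·v - 1]].
At the point, J = [[-10.000, 7.500], [0.000, 3.000]] (det J = -30.000).
Solving J·Δ = −F gives Δ = (0.375, -0.167).
Then the next iterate is (u, v)₁ = (-1.125, 0.333).
Re-evaluating at (-1.125, 0.333): F = (0.83182, 0.11056), so ‖F‖₂ = 0.839.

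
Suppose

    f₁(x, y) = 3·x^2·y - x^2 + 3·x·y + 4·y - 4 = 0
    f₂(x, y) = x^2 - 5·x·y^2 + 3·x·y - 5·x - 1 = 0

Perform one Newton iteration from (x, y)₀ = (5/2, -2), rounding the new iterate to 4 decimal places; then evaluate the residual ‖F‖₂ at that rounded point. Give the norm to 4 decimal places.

31.0993

At (5/2, -2): F = (-70.7500, -72.2500).
Jacobian J = [[6·x·y - 2·x + 3·y, 3·x^2 + 3·x + 4], [2·x - 5·y^2 + 3·y - 5, -10·x·y + 3·x]].
At the point, J = [[-41.0000, 30.2500], [-26.0000, 57.5000]] (det J = -1571.0000).
Solving J·Δ = −F gives Δ = (-1.1983, 0.7147).
Then the next iterate is (x, y)₁ = (1.3017, -1.2853).
Re-evaluating at (1.3017, -1.2853): F = (-22.388373, -21.585319), so ‖F‖₂ = 31.0993.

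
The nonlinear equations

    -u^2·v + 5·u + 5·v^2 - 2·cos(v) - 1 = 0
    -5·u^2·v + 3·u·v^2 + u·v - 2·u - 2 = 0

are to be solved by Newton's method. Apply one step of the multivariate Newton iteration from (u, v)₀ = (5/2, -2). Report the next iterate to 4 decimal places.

At (5/2, -2): F = (44.832294, 80.5000).
Jacobian J = [[-2·u·v + 5, -u^2 + 10·v + 2·sin(v)], [-10·u·v + 3·v^2 + v - 2, -5·u^2 + 6·u·v + u]].
At the point, J = [[15.0000, -28.068595], [58.0000, -58.7500]] (det J = 746.728502).
Solving J·Δ = −F gives Δ = (0.5014, 1.8652).
Then the next iterate is (u, v)₁ = (3.0014, -0.1348).

(3.0014, -0.1348)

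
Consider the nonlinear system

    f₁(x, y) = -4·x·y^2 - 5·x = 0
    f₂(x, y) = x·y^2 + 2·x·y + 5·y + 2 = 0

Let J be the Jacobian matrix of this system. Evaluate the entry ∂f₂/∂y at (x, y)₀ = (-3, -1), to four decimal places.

∂f₂/∂y = 2·x·y + 2·x + 5.
At (-3, -1) this is 5.0000.

5.0000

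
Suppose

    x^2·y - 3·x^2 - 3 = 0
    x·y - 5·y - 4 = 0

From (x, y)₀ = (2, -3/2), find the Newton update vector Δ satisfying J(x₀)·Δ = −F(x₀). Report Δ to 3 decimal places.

(-1.017, 0.675)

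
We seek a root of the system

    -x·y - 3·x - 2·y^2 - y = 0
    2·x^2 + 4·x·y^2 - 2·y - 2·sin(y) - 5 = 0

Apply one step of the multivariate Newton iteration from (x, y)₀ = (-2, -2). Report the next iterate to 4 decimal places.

(-1.1705, -1.4634)

At (-2, -2): F = (-4.0000, -23.181405).
Jacobian J = [[-y - 3, -x - 4·y - 1], [4·x + 4·y^2, 8·x·y - 2·cos(y) - 2]].
At the point, J = [[-1.0000, 9.0000], [8.0000, 30.832294]] (det J = -102.832294).
Solving J·Δ = −F gives Δ = (0.8295, 0.5366).
Then the next iterate is (x, y)₁ = (-1.1705, -1.4634).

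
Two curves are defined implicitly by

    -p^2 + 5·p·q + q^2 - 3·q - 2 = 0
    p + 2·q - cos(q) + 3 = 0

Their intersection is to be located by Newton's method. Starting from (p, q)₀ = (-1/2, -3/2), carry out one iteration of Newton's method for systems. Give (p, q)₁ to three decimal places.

At (-1/2, -3/2): F = (8.250, -0.57074).
Jacobian J = [[-2·p + 5·q, 5·p + 2·q - 3], [1, sin(q) + 2]].
At the point, J = [[-6.500, -8.500], [1.000, 1.00251]] (det J = 1.98372).
Solving J·Δ = −F gives Δ = (-1.724, 2.289).
Then the next iterate is (p, q)₁ = (-2.224, 0.789).

(-2.224, 0.789)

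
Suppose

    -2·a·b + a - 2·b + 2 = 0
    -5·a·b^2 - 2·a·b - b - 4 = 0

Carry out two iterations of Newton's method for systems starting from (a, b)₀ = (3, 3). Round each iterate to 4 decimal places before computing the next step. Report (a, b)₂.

(-1.5527, 4.2603)

At (3, 3): F = (-19.0000, -160.0000).
Jacobian J = [[-2·b + 1, -2·a - 2], [-5·b^2 - 2·b, -10·a·b - 2·a - 1]].
At the point, J = [[-5.0000, -8.0000], [-51.0000, -97.0000]] (det J = 77.0000).
Solving J·Δ = −F gives Δ = (-7.3117, 2.1948).
Then the next iterate is (a, b)₁ = (-4.3117, 5.1948).
Round to (-4.3117, 5.1948) and repeat: F = (32.095538, 617.378578), J = [[-9.3896, 6.6234], [-145.319335, 231.607592]].
Δ = (2.7590, -0.9345), so (a, b)₂ = (-1.5527, 4.2603).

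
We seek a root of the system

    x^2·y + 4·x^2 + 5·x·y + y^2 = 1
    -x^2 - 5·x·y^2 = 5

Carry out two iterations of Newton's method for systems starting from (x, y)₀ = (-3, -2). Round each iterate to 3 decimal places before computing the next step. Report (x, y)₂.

At (-3, -2): F = (51.000, 46.000).
Jacobian J = [[2·x·y + 8·x + 5·y, x^2 + 5·x + 2·y], [-2·x - 5·y^2, -10·x·y]].
At the point, J = [[-22.000, -10.000], [-14.000, -60.000]] (det J = 1180.000).
Solving J·Δ = −F gives Δ = (2.203, 0.253).
Then the next iterate is (x, y)₁ = (-0.797, -1.747).
Round to (-0.797, -1.747) and repeat: F = (10.44493, 6.52705), J = [[-12.32628, -6.84379], [-13.66605, -13.92359]].
Δ = (1.290, -0.798), so (x, y)₂ = (0.493, -2.545).

(0.493, -2.545)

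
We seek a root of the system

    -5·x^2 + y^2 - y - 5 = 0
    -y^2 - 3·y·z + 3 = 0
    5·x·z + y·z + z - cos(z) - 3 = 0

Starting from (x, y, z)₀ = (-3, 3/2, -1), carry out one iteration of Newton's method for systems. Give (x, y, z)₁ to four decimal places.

(0.1230, -20.7205, 0.1667)

At (-3, 3/2, -1): F = (-49.2500, 5.2500, 8.959698).
Jacobian J = [[-10·x, 2·y - 1, 0], [0, -2·y - 3·z, -3·y], [5·z, z, 5·x + y + sin(z) + 1]].
At the point, J = [[30.0000, 2.0000, 0.0000], [0.0000, 0.0000, -4.5000], [-5.0000, -1.0000, -13.341471]] (det J = -90.0000).
Solving J·Δ = −F gives Δ = (3.1230, -22.2205, 1.1667).
Then the next iterate is (x, y, z)₁ = (0.1230, -20.7205, 0.1667).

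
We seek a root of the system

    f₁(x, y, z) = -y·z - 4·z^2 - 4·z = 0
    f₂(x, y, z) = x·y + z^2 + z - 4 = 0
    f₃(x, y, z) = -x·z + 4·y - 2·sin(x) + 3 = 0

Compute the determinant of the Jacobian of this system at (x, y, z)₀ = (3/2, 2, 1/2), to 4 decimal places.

-90.4806

J = [[0, -z, -y - 8·z - 4], [y, x, 2·z + 1], [-z - 2·cos(x), 4, -x]].
At the point, J = [[0.0000, -0.5000, -10.0000], [2.0000, 1.5000, 2.0000], [-0.641474, 4.0000, -1.5000]].
det J = -90.4806.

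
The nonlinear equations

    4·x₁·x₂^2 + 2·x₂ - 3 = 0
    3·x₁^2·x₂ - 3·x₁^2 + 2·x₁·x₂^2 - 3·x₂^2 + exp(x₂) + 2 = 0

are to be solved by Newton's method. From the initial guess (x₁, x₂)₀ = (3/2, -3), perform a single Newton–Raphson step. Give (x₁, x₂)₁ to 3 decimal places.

At (3/2, -3): F = (45.000, -24.95021).
Jacobian J = [[4·x₂^2, 8·x₁·x₂ + 2], [6·x₁·x₂ - 6·x₁ + 2·x₂^2, 3·x₁^2 + 4·x₁·x₂ - 6·x₂ + exp(x₂)]].
At the point, J = [[36.000, -34.000], [-18.000, 6.79979]] (det J = -367.20767).
Solving J·Δ = −F gives Δ = (-1.477, -0.240).
Then the next iterate is (x₁, x₂)₁ = (0.023, -3.240).

(0.023, -3.240)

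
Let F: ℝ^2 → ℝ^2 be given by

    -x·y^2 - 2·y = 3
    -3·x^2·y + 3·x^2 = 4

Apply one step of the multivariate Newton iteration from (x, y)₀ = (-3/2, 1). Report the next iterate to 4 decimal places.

(-5.5926, 0.4074)

At (-3/2, 1): F = (-3.5000, -4.0000).
Jacobian J = [[-y^2, -2·x·y - 2], [-6·x·y + 6·x, -3·x^2]].
At the point, J = [[-1.0000, 1.0000], [0.0000, -6.7500]] (det J = 6.7500).
Solving J·Δ = −F gives Δ = (-4.0926, -0.5926).
Then the next iterate is (x, y)₁ = (-5.5926, 0.4074).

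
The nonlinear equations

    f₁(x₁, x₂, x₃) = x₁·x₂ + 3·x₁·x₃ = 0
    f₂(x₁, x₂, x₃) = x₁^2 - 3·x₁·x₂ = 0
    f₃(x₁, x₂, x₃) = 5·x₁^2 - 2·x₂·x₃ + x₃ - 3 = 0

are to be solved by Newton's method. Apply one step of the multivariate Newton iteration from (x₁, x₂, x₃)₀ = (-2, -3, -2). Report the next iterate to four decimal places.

At (-2, -3, -2): F = (18.0000, -14.0000, 3.0000).
Jacobian J = [[x₂ + 3·x₃, x₁, 3·x₁], [2·x₁ - 3·x₂, -3·x₁, 0], [10·x₁, -2·x₃, -2·x₂ + 1]].
At the point, J = [[-9.0000, -2.0000, -6.0000], [5.0000, 6.0000, 0.0000], [-20.0000, 4.0000, 7.0000]] (det J = -1148.0000).
Solving J·Δ = −F gives Δ = (0.8746, 1.6045, 1.1533).
Then the next iterate is (x₁, x₂, x₃)₁ = (-1.1254, -1.3955, -0.8467).

(-1.1254, -1.3955, -0.8467)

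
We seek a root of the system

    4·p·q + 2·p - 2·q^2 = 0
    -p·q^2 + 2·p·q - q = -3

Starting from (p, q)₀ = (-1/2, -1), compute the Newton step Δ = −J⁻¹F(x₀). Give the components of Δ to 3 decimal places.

(0.667, 1.167)

At (-1/2, -1): F = (-1.000, 5.500).
Jacobian J = [[4·q + 2, 4·p - 4·q], [-q^2 + 2·q, -2·p·q + 2·p - 1]].
At the point, J = [[-2.000, 2.000], [-3.000, -3.000]] (det J = 12.000).
Solving J·Δ = −F gives Δ = (0.667, 1.167).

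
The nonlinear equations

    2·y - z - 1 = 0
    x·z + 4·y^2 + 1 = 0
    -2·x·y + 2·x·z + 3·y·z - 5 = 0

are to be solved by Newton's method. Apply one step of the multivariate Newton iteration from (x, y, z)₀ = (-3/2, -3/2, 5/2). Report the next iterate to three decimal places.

(-3.666, -0.794, -2.589)

At (-3/2, -3/2, 5/2): F = (-6.500, 6.250, -28.250).
Jacobian J = [[0, 2, -1], [z, 8·y, x], [-2·y + 2·z, -2·x + 3·z, 2·x + 3·y]].
At the point, J = [[0.000, 2.000, -1.000], [2.500, -12.000, -1.500], [8.000, 10.500, -7.500]] (det J = -108.750).
Solving J·Δ = −F gives Δ = (-2.166, 0.706, -5.089).
Then the next iterate is (x, y, z)₁ = (-3.666, -0.794, -2.589).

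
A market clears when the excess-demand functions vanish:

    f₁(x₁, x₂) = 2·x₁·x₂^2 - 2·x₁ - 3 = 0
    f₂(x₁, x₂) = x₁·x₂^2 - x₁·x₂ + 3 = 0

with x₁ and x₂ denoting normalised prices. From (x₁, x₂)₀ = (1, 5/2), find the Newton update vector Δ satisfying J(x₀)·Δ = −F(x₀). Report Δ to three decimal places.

At (1, 5/2): F = (7.500, 6.750).
Jacobian J = [[2·x₂^2 - 2, 4·x₁·x₂], [x₂^2 - x₂, 2·x₁·x₂ - x₁]].
At the point, J = [[10.500, 10.000], [3.750, 4.000]] (det J = 4.500).
Solving J·Δ = −F gives Δ = (8.333, -9.500).

(8.333, -9.500)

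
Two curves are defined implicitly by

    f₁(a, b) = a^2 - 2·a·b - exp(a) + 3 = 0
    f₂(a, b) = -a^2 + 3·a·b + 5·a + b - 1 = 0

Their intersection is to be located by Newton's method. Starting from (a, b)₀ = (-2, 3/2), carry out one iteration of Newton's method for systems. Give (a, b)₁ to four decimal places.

At (-2, 3/2): F = (12.864665, -22.5000).
Jacobian J = [[2·a - 2·b - exp(a), -2·a], [-2·a + 3·b + 5, 3·a + 1]].
At the point, J = [[-7.135335, 4.0000], [13.5000, -5.0000]] (det J = -18.323324).
Solving J·Δ = −F gives Δ = (1.4013, -0.7165).
Then the next iterate is (a, b)₁ = (-0.5987, 0.7835).

(-0.5987, 0.7835)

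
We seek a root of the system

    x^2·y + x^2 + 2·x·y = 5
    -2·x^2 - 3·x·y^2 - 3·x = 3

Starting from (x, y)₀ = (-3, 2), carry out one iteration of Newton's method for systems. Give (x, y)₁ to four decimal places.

(-2.4182, 1.3818)

At (-3, 2): F = (10.0000, 24.0000).
Jacobian J = [[2·x·y + 2·x + 2·y, x^2 + 2·x], [-4·x - 3·y^2 - 3, -6·x·y]].
At the point, J = [[-14.0000, 3.0000], [-3.0000, 36.0000]] (det J = -495.0000).
Solving J·Δ = −F gives Δ = (0.5818, -0.6182).
Then the next iterate is (x, y)₁ = (-2.4182, 1.3818).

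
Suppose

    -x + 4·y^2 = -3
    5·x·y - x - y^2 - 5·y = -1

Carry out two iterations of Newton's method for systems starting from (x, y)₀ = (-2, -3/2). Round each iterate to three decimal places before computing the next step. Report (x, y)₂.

(-6.237, 2.430)

At (-2, -3/2): F = (14.000, 23.250).
Jacobian J = [[-1, 8·y], [5·y - 1, 5·x - 2·y - 5]].
At the point, J = [[-1.000, -12.000], [-8.500, -12.000]] (det J = -90.000).
Solving J·Δ = −F gives Δ = (1.233, 1.064).
Then the next iterate is (x, y)₁ = (-0.767, -0.436).
Round to (-0.767, -0.436) and repeat: F = (4.52738, 5.42896), J = [[-1.000, -3.488], [-3.180, -7.963]].
Δ = (-5.470, 2.866), so (x, y)₂ = (-6.237, 2.430).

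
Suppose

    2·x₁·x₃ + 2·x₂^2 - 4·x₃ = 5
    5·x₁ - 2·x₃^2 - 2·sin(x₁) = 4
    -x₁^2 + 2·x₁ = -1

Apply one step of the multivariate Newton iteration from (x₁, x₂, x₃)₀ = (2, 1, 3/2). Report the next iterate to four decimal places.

At (2, 1, 3/2): F = (-3.0000, -0.318595, 1.0000).
Jacobian J = [[2·x₃, 4·x₂, 2·x₁ - 4], [-2·cos(x₁) + 5, 0, -4·x₃], [-2·x₁ + 2, 0, 0]].
At the point, J = [[3.0000, 4.0000, 0.0000], [5.832294, 0.0000, -6.0000], [-2.0000, 0.0000, 0.0000]] (det J = 48.0000).
Solving J·Δ = −F gives Δ = (0.5000, 0.3750, 0.4329).
Then the next iterate is (x₁, x₂, x₃)₁ = (2.5000, 1.3750, 1.9329).

(2.5000, 1.3750, 1.9329)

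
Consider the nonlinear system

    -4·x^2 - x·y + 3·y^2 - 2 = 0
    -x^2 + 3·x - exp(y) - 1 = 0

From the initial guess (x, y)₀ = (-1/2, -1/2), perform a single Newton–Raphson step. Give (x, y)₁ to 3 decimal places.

(0.446, 0.202)

At (-1/2, -1/2): F = (-2.500, -3.35653).
Jacobian J = [[-8·x - y, -x + 6·y], [-2·x + 3, -exp(y)]].
At the point, J = [[4.500, -2.500], [4.000, -0.60653]] (det J = 7.27061).
Solving J·Δ = −F gives Δ = (0.946, 0.702).
Then the next iterate is (x, y)₁ = (0.446, 0.202).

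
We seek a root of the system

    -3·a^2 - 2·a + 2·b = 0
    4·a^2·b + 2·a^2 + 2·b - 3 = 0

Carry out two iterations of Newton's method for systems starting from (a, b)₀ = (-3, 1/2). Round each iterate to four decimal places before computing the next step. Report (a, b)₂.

(-1.1485, 0.3092)

At (-3, 1/2): F = (-20.0000, 34.0000).
Jacobian J = [[-6·a - 2, 2], [8·a·b + 4·a, 4·a^2 + 2]].
At the point, J = [[16.0000, 2.0000], [-24.0000, 38.0000]] (det J = 656.0000).
Solving J·Δ = −F gives Δ = (1.2622, -0.0976).
Then the next iterate is (a, b)₁ = (-1.7378, 0.4024).
Round to (-1.7378, 0.4024) and repeat: F = (-4.779447, 8.705607), J = [[8.4268, 2.0000], [-12.545526, 14.079795]].
Δ = (0.5893, -0.0932), so (a, b)₂ = (-1.1485, 0.3092).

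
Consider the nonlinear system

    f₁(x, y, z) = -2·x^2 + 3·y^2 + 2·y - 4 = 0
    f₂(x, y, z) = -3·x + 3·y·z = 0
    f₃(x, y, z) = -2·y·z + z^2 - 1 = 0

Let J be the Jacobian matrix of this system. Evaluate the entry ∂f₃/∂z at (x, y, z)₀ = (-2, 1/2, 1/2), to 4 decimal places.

∂f₃/∂z = -2·y + 2·z.
At (-2, 1/2, 1/2) this is 0.0000.

0.0000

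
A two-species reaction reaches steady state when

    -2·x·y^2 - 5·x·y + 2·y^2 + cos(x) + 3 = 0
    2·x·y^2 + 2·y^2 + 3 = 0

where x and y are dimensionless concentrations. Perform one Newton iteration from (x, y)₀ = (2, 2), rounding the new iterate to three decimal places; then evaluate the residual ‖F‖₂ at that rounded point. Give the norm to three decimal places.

10.415

At (2, 2): F = (-25.41615, 27.000).
Jacobian J = [[-2·y^2 - 5·y - sin(x), -4·x·y - 5·x + 4·y], [2·y^2, 4·x·y + 4·y]].
At the point, J = [[-18.90930, -18.000], [8.000, 24.000]] (det J = -309.82314).
Solving J·Δ = −F gives Δ = (-0.400, -0.992).
Then the next iterate is (x, y)₁ = (1.600, 1.008).
Re-evaluating at (1.600, 1.008): F = (-6.31248, 8.28353), so ‖F‖₂ = 10.415.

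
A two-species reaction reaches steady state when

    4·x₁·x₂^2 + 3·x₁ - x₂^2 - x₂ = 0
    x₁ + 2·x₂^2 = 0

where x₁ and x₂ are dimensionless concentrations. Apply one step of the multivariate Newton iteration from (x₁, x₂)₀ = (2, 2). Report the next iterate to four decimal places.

At (2, 2): F = (32.0000, 10.0000).
Jacobian J = [[4·x₂^2 + 3, 8·x₁·x₂ - 2·x₂ - 1], [1, 4·x₂]].
At the point, J = [[19.0000, 27.0000], [1.0000, 8.0000]] (det J = 125.0000).
Solving J·Δ = −F gives Δ = (0.1120, -1.2640).
Then the next iterate is (x₁, x₂)₁ = (2.1120, 0.7360).

(2.1120, 0.7360)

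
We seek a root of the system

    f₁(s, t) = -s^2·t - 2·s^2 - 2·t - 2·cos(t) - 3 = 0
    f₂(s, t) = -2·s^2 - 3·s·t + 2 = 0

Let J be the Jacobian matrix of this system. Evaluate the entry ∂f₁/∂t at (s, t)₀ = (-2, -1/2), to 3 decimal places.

∂f₁/∂t = -s^2 + 2·sin(t) - 2.
At (-2, -1/2) this is -6.959.

-6.959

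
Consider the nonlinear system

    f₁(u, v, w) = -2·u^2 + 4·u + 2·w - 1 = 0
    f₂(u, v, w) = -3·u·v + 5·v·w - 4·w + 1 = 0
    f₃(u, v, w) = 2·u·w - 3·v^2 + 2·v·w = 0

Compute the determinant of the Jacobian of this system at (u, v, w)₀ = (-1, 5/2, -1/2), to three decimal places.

1341.000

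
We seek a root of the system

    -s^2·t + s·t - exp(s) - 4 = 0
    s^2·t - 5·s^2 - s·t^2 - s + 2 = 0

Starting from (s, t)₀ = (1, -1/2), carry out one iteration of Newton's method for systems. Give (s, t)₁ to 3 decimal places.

At (1, -1/2): F = (-6.71828, -4.750).
Jacobian J = [[-2·s·t + t - exp(s), -s^2 + s], [2·s·t - 10·s - t^2 - 1, s^2 - 2·s·t]].
At the point, J = [[-2.21828, 0.000], [-12.250, 2.000]] (det J = -4.43656).
Solving J·Δ = −F gives Δ = (-3.029, -16.175).
Then the next iterate is (s, t)₁ = (-2.029, -16.675).

(-2.029, -16.675)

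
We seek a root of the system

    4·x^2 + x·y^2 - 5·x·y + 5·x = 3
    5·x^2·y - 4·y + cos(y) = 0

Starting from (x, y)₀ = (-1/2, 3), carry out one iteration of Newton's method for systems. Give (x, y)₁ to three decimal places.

At (-1/2, 3): F = (-1.500, -9.23999).
Jacobian J = [[8·x + y^2 - 5·y + 5, 2·x·y - 5·x], [10·x·y, 5·x^2 - sin(y) - 4]].
At the point, J = [[-5.000, -0.500], [-15.000, -2.89112]] (det J = 6.95560).
Solving J·Δ = −F gives Δ = (0.041, -3.407).
Then the next iterate is (x, y)₁ = (-0.459, -0.407).

(-0.459, -0.407)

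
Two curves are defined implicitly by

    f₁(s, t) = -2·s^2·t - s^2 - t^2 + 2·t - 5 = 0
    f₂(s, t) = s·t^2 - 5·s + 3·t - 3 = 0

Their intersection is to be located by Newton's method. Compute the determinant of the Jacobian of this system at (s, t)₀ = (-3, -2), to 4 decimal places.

-282.0000

J = [[-4·s·t - 2·s, -2·s^2 - 2·t + 2], [t^2 - 5, 2·s·t + 3]].
At the point, J = [[-18.0000, -12.0000], [-1.0000, 15.0000]].
det J = -282.0000.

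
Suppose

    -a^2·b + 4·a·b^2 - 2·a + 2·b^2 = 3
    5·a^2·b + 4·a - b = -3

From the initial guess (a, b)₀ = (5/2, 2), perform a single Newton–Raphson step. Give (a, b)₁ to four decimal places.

At (5/2, 2): F = (27.5000, 73.5000).
Jacobian J = [[-2·a·b + 4·b^2 - 2, -a^2 + 8·a·b + 4·b], [10·a·b + 4, 5·a^2 - 1]].
At the point, J = [[4.0000, 41.7500], [54.0000, 30.2500]] (det J = -2133.5000).
Solving J·Δ = −F gives Δ = (-1.0484, -0.5582).
Then the next iterate is (a, b)₁ = (1.4516, 1.4418).

(1.4516, 1.4418)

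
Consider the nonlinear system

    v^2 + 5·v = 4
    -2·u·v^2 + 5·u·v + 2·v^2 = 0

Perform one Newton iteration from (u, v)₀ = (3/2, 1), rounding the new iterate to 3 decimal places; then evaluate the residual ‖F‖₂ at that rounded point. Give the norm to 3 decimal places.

0.660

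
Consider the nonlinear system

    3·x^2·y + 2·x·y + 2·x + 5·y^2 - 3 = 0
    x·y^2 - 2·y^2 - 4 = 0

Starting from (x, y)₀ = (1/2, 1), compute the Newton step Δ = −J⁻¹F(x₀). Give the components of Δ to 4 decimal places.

(1.5382, -1.3206)

At (1/2, 1): F = (4.7500, -5.5000).
Jacobian J = [[6·x·y + 2·y + 2, 3·x^2 + 2·x + 10·y], [y^2, 2·x·y - 4·y]].
At the point, J = [[7.0000, 11.7500], [1.0000, -3.0000]] (det J = -32.7500).
Solving J·Δ = −F gives Δ = (1.5382, -1.3206).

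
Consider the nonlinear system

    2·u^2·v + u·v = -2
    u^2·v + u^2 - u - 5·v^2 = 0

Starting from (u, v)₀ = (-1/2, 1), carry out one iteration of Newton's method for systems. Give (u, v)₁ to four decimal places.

(1.5000, -0.0256)

At (-1/2, 1): F = (2.0000, -4.0000).
Jacobian J = [[4·u·v + v, 2·u^2 + u], [2·u·v + 2·u - 1, u^2 - 10·v]].
At the point, J = [[-1.0000, 0.0000], [-3.0000, -9.7500]] (det J = 9.7500).
Solving J·Δ = −F gives Δ = (2.0000, -1.0256).
Then the next iterate is (u, v)₁ = (1.5000, -0.0256).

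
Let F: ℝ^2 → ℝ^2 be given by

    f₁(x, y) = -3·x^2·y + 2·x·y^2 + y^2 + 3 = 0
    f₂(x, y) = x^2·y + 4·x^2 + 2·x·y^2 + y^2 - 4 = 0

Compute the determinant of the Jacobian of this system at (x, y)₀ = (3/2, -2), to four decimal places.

J = [[-6·x·y + 2·y^2, -3·x^2 + 4·x·y + 2·y], [2·x·y + 8·x + 2·y^2, x^2 + 4·x·y + 2·y]].
At the point, J = [[26.0000, -22.7500], [14.0000, -13.7500]].
det J = -39.0000.

-39.0000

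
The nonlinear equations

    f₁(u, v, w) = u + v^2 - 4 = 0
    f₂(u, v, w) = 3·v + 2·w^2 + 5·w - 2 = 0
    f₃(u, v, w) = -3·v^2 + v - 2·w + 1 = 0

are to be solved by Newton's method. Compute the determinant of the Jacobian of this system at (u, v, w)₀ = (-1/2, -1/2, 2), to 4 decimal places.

J = [[1, 2·v, 0], [0, 3, 4·w + 5], [0, -6·v + 1, -2]].
At the point, J = [[1.0000, -1.0000, 0.0000], [0.0000, 3.0000, 13.0000], [0.0000, 4.0000, -2.0000]].
det J = -58.0000.

-58.0000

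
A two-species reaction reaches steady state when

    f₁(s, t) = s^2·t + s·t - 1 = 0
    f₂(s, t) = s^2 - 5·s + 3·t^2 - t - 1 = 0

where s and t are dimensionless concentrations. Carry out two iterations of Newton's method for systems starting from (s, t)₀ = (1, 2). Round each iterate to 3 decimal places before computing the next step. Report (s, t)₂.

At (1, 2): F = (3.000, 5.000).
Jacobian J = [[2·s·t + t, s^2 + s], [2·s - 5, 6·t - 1]].
At the point, J = [[6.000, 2.000], [-3.000, 11.000]] (det J = 72.000).
Solving J·Δ = −F gives Δ = (-0.319, -0.542).
Then the next iterate is (s, t)₁ = (0.681, 1.458).
Round to (0.681, 1.458) and repeat: F = (0.66906, 0.97805), J = [[3.44380, 1.14476], [-3.638, 7.748]].
Δ = (-0.132, -0.188), so (s, t)₂ = (0.549, 1.270).

(0.549, 1.270)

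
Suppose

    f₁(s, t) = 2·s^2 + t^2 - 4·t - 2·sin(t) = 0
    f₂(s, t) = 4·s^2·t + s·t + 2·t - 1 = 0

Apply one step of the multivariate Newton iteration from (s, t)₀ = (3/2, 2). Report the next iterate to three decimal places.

(2.183, -1.341)

At (3/2, 2): F = (-1.31859, 24.000).
Jacobian J = [[4·s, 2·t - 2·cos(t) - 4], [8·s·t + t, 4·s^2 + s + 2]].
At the point, J = [[6.000, 0.83229], [26.000, 12.500]] (det J = 53.36036).
Solving J·Δ = −F gives Δ = (0.683, -3.341).
Then the next iterate is (s, t)₁ = (2.183, -1.341).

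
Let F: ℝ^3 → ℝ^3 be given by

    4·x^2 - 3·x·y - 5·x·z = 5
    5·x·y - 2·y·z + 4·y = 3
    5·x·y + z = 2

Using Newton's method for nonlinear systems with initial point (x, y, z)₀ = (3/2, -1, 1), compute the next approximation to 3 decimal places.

(2.544, 0.767, 1.465)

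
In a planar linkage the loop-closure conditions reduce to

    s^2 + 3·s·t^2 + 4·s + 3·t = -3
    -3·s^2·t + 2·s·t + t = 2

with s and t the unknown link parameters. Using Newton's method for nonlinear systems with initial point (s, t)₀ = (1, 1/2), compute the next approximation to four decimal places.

At (1, 1/2): F = (10.2500, -2.0000).
Jacobian J = [[2·s + 3·t^2 + 4, 6·s·t + 3], [-6·s·t + 2·t, -3·s^2 + 2·s + 1]].
At the point, J = [[6.7500, 6.0000], [-2.0000, 0.0000]] (det J = 12.0000).
Solving J·Δ = −F gives Δ = (-1.0000, -0.5833).
Then the next iterate is (s, t)₁ = (0.0000, -0.0833).

(0.0000, -0.0833)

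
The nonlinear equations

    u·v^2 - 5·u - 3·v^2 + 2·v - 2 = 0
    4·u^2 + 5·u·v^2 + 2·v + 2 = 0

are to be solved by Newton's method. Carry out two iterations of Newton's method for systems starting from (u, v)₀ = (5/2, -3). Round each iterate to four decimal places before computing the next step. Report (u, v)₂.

At (5/2, -3): F = (-25.0000, 133.5000).
Jacobian J = [[v^2 - 5, 2·u·v - 6·v + 2], [8·u + 5·v^2, 10·u·v + 2]].
At the point, J = [[4.0000, 5.0000], [65.0000, -73.0000]] (det J = -617.0000).
Solving J·Δ = −F gives Δ = (1.8760, 3.4992).
Then the next iterate is (u, v)₁ = (4.3760, 0.4992).
Round to (4.3760, 0.4992) and repeat: F = (-22.538700, 85.048414), J = [[-4.750799, 3.373798], [36.254003, 23.844992]].
Δ = (-3.4991, 1.7533), so (u, v)₂ = (0.8769, 2.2525).

(0.8769, 2.2525)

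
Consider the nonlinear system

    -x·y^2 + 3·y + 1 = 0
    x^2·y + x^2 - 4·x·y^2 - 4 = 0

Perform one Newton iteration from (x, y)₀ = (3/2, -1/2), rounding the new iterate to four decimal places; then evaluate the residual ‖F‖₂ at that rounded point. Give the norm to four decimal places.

At (3/2, -1/2): F = (-0.8750, -4.3750).
Jacobian J = [[-y^2, -2·x·y + 3], [2·x·y + 2·x - 4·y^2, x^2 - 8·x·y]].
At the point, J = [[-0.2500, 4.5000], [0.5000, 8.2500]] (det J = -4.3125).
Solving J·Δ = −F gives Δ = (2.8913, 0.3551).
Then the next iterate is (x, y)₁ = (4.3913, -0.1449).
Re-evaluating at (4.3913, -0.1449): F = (0.473100, 12.120535), so ‖F‖₂ = 12.1298.

12.1298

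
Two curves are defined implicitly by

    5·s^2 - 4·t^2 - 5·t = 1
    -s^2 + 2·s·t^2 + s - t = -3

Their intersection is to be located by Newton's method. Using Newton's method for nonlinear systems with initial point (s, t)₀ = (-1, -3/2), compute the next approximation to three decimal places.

At (-1, -3/2): F = (2.500, -2.000).
Jacobian J = [[10·s, -8·t - 5], [-2·s + 2·t^2 + 1, 4·s·t - 1]].
At the point, J = [[-10.000, 7.000], [7.500, 5.000]] (det J = -102.500).
Solving J·Δ = −F gives Δ = (0.259, 0.012).
Then the next iterate is (s, t)₁ = (-0.741, -1.488).

(-0.741, -1.488)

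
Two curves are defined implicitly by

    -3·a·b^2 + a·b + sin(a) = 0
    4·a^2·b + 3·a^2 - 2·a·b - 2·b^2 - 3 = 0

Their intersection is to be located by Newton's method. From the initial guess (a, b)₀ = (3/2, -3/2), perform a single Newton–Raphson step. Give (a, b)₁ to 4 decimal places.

At (3/2, -3/2): F = (-11.377505, -9.7500).
Jacobian J = [[-3·b^2 + b + cos(a), -6·a·b + a], [8·a·b + 6·a - 2·b, 4·a^2 - 2·a - 4·b]].
At the point, J = [[-8.179263, 15.0000], [-6.0000, 12.0000]] (det J = -8.151154).
Solving J·Δ = −F gives Δ = (1.1925, 1.4087).
Then the next iterate is (a, b)₁ = (2.6925, -0.0913).

(2.6925, -0.0913)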